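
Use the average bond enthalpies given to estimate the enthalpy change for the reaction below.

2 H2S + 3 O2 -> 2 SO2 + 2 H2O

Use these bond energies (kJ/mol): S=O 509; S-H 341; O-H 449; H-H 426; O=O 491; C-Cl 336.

ΔH ≈ −995 kJ

Bonds broken (reactants):
  O=O: 3 × 491 = 1473
  S-H: 4 × 341 = 1364
  Σ(broken) = 2837 kJ
Bonds formed (products):
  O-H: 4 × 449 = 1796
  S=O: 4 × 509 = 2036
  Σ(formed) = 3832 kJ
ΔH = Σ(broken) − Σ(formed) = 2837 − 3832 = −995 kJ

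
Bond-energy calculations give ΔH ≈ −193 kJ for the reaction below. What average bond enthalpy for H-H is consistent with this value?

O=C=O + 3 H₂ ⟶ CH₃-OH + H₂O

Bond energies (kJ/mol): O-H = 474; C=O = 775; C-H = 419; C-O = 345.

D(H-H) ≈ 427 kJ/mol

Let D be the H-H bond energy.
Σ(broken) = 2×775 + 3×D = 1550 + 3D
Σ(formed) = 3×419 + 1×345 + 3×474 = 3024
ΔH = Σ(broken) − Σ(formed) = (1550 + 3D) − (3024) = −1474 + 3D
Setting this equal to −193 kJ gives 3D = 1281, so D = 427 kJ/mol.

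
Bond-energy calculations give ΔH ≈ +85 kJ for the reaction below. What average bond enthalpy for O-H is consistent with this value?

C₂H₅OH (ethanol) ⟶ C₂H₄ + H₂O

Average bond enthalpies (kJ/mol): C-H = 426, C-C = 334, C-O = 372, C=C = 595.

Let D be the O-H bond energy.
Σ(broken) = 1×334 + 5×426 + 1×372 + 1×D = 2836 + D
Σ(formed) = 4×426 + 1×595 + 2×D = 2299 + 2D
ΔH = Σ(broken) − Σ(formed) = (2836 + D) − (2299 + 2D) = +537 − D
Setting this equal to +85 kJ gives D = 452 kJ/mol.

D(O-H) ≈ 452 kJ/mol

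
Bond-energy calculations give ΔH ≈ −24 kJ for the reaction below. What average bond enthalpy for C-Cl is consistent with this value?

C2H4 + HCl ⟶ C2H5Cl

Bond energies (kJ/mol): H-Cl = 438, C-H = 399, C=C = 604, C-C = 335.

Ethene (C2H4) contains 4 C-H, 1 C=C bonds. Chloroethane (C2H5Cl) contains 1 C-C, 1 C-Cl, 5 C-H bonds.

Let D be the C-Cl bond energy.
Σ(broken) = 4×399 + 1×604 + 1×438 = 2638
Σ(formed) = 1×335 + 1×D + 5×399 = 2330 + D
ΔH = Σ(broken) − Σ(formed) = (2638) − (2330 + D) = +308 − D
Setting this equal to −24 kJ gives D = 332 kJ/mol.

D(C-Cl) ≈ 332 kJ/mol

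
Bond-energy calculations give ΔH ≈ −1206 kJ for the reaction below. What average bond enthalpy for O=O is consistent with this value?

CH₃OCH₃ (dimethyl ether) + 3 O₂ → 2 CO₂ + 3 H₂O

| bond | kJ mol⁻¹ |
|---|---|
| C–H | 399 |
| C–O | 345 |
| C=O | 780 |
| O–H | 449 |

D(O=O) ≈ 508 kJ/mol

Let D be the O=O bond energy.
Σ(broken) = 6×399 + 2×345 + 3×D = 3084 + 3D
Σ(formed) = 4×780 + 6×449 = 5814
ΔH = Σ(broken) − Σ(formed) = (3084 + 3D) − (5814) = −2730 + 3D
Setting this equal to −1206 kJ gives 3D = 1524, so D = 508 kJ/mol.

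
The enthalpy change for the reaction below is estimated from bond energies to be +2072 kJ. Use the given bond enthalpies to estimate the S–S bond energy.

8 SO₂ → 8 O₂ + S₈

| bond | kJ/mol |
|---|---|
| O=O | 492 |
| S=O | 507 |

D(S–S) ≈ 263 kJ/mol

Let D be the S–S bond energy.
Σ(broken) = 16×507 = 8112
Σ(formed) = 8×492 + 8×D = 3936 + 8D
ΔH = Σ(broken) − Σ(formed) = (8112) − (3936 + 8D) = +4176 − 8D
Setting this equal to +2072 kJ gives 8D = 2104, so D = 263 kJ/mol.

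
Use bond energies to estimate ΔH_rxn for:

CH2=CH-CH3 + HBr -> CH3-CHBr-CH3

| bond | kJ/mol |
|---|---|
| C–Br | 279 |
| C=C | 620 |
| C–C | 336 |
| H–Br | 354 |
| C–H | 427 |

ΔH ≈ −68 kJ

Bonds broken (reactants):
  C–C: 1 × 336 = 336
  C–H: 6 × 427 = 2562
  C=C: 1 × 620 = 620
  H–Br: 1 × 354 = 354
  Σ(broken) = 3872 kJ
Bonds formed (products):
  C–Br: 1 × 279 = 279
  C–C: 2 × 336 = 672
  C–H: 7 × 427 = 2989
  Σ(formed) = 3940 kJ
ΔH = Σ(broken) − Σ(formed) = 3872 − 3940 = −68 kJ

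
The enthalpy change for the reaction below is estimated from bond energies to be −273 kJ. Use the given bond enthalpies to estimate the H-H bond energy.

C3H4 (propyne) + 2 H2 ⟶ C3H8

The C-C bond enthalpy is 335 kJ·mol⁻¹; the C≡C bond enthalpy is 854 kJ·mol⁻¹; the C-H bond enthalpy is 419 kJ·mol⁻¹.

Let D be the H-H bond energy.
Σ(broken) = 1×854 + 1×335 + 4×419 + 2×D = 2865 + 2D
Σ(formed) = 2×335 + 8×419 = 4022
ΔH = Σ(broken) − Σ(formed) = (2865 + 2D) − (4022) = −1157 + 2D
Setting this equal to −273 kJ gives 2D = 884, so D = 442 kJ/mol.

D(H-H) ≈ 442 kJ/mol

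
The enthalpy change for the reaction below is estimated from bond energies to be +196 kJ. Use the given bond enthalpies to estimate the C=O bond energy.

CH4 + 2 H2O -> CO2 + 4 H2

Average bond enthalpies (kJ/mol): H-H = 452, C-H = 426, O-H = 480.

Let D be the C=O bond energy.
Σ(broken) = 4×426 + 4×480 = 3624
Σ(formed) = 2×D + 4×452 = 1808 + 2D
ΔH = Σ(broken) − Σ(formed) = (3624) − (1808 + 2D) = +1816 − 2D
Setting this equal to +196 kJ gives 2D = 1620, so D = 810 kJ/mol.

D(C=O) ≈ 810 kJ/mol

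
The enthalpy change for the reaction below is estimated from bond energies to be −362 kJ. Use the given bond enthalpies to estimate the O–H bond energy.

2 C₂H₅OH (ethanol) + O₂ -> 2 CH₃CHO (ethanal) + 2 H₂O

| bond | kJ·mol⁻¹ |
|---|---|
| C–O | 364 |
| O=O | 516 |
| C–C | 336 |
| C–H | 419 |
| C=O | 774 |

D(O–H) ≈ 448 kJ/mol

Let D be the O–H bond energy.
Σ(broken) = 2×336 + 10×419 + 2×364 + 2×D + 1×516 = 6106 + 2D
Σ(formed) = 2×336 + 8×419 + 2×774 + 4×D = 5572 + 4D
ΔH = Σ(broken) − Σ(formed) = (6106 + 2D) − (5572 + 4D) = +534 − 2D
Setting this equal to −362 kJ gives 2D = 896, so D = 448 kJ/mol.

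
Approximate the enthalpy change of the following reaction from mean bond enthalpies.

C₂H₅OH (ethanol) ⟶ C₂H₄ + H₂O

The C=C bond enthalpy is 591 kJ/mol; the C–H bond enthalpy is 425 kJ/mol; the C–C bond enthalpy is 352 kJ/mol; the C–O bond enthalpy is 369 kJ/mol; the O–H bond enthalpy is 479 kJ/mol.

ΔH ≈ +76 kJ

Bonds broken (reactants):
  C–C: 1 × 352 = 352
  C–H: 5 × 425 = 2125
  C–O: 1 × 369 = 369
  O–H: 1 × 479 = 479
  Σ(broken) = 3325 kJ
Bonds formed (products):
  C–H: 4 × 425 = 1700
  C=C: 1 × 591 = 591
  O–H: 2 × 479 = 958
  Σ(formed) = 3249 kJ
ΔH = Σ(broken) − Σ(formed) = 3325 − 3249 = +76 kJ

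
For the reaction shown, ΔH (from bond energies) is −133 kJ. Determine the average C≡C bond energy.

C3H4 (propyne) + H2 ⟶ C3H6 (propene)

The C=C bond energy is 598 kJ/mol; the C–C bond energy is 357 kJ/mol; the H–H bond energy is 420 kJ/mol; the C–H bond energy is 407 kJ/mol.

Let D be the C≡C bond energy.
Σ(broken) = 1×D + 1×357 + 4×407 + 1×420 = 2405 + D
Σ(formed) = 1×357 + 6×407 + 1×598 = 3397
ΔH = Σ(broken) − Σ(formed) = (2405 + D) − (3397) = −992 + D
Setting this equal to −133 kJ gives D = 859 kJ/mol.

D(C≡C) ≈ 859 kJ/mol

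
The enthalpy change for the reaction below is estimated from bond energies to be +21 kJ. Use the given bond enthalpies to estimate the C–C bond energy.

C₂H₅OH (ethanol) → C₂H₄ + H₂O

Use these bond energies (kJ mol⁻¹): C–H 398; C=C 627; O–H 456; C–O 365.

D(C–C) ≈ 341 kJ/mol

Let D be the C–C bond energy.
Σ(broken) = 1×D + 5×398 + 1×365 + 1×456 = 2811 + D
Σ(formed) = 4×398 + 1×627 + 2×456 = 3131
ΔH = Σ(broken) − Σ(formed) = (2811 + D) − (3131) = −320 + D
Setting this equal to +21 kJ gives D = 341 kJ/mol.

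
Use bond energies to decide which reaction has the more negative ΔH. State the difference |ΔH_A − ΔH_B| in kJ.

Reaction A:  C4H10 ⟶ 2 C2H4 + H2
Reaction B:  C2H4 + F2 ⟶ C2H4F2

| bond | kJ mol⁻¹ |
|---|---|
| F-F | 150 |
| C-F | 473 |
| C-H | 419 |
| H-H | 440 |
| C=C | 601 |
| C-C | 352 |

Reaction A:
  Bonds broken (reactants):
    C-C: 3 × 352 = 1056
    C-H: 10 × 419 = 4190
    Σ(broken) = 5246 kJ
  Bonds formed (products):
    C-H: 8 × 419 = 3352
    C=C: 2 × 601 = 1202
    H-H: 1 × 440 = 440
    Σ(formed) = 4994 kJ
  ΔH_A = 5246 − 4994 = +252 kJ
Reaction B:
  Bonds broken (reactants):
    C-H: 4 × 419 = 1676
    C=C: 1 × 601 = 601
    F-F: 1 × 150 = 150
    Σ(broken) = 2427 kJ
  Bonds formed (products):
    C-C: 1 × 352 = 352
    C-F: 2 × 473 = 946
    C-H: 4 × 419 = 1676
    Σ(formed) = 2974 kJ
  ΔH_B = 2427 − 2974 = −547 kJ
ΔH_A − ΔH_B = +799 kJ, so reaction B has the more negative ΔH; |ΔH_A − ΔH_B| = 799 kJ.

Reaction B, by 799 kJ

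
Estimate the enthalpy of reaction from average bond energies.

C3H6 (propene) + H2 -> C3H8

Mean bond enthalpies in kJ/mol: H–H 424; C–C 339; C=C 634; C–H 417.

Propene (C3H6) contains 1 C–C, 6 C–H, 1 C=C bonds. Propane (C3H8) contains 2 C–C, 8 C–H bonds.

ΔH ≈ −115 kJ

Bonds broken (reactants):
  C–C: 1 × 339 = 339
  C–H: 6 × 417 = 2502
  C=C: 1 × 634 = 634
  H–H: 1 × 424 = 424
  Σ(broken) = 3899 kJ
Bonds formed (products):
  C–C: 2 × 339 = 678
  C–H: 8 × 417 = 3336
  Σ(formed) = 4014 kJ
ΔH = Σ(broken) − Σ(formed) = 3899 − 4014 = −115 kJ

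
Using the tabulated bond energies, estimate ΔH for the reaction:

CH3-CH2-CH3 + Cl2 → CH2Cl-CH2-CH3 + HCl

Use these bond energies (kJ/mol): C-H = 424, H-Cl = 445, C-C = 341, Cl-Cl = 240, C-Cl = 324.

ΔH ≈ −105 kJ

Bonds broken (reactants):
  C-C: 2 × 341 = 682
  C-H: 8 × 424 = 3392
  Cl-Cl: 1 × 240 = 240
  Σ(broken) = 4314 kJ
Bonds formed (products):
  C-C: 2 × 341 = 682
  C-Cl: 1 × 324 = 324
  C-H: 7 × 424 = 2968
  H-Cl: 1 × 445 = 445
  Σ(formed) = 4419 kJ
ΔH = Σ(broken) − Σ(formed) = 4314 − 4419 = −105 kJ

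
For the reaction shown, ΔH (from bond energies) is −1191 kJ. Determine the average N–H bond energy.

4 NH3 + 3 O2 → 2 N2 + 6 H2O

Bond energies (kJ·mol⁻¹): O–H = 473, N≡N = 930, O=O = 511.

Let D be the N–H bond energy.
Σ(broken) = 12×D + 3×511 = 1533 + 12D
Σ(formed) = 2×930 + 12×473 = 7536
ΔH = Σ(broken) − Σ(formed) = (1533 + 12D) − (7536) = −6003 + 12D
Setting this equal to −1191 kJ gives 12D = 4812, so D = 401 kJ/mol.

D(N–H) ≈ 401 kJ/mol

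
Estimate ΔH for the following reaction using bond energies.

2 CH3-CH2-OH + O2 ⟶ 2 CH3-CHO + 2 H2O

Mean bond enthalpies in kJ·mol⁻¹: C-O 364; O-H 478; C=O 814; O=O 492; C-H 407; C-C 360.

Bonds broken (reactants):
  C-C: 2 × 360 = 720
  C-H: 10 × 407 = 4070
  C-O: 2 × 364 = 728
  O-H: 2 × 478 = 956
  O=O: 1 × 492 = 492
  Σ(broken) = 6966 kJ
Bonds formed (products):
  C-C: 2 × 360 = 720
  C-H: 8 × 407 = 3256
  C=O: 2 × 814 = 1628
  O-H: 4 × 478 = 1912
  Σ(formed) = 7516 kJ
ΔH = Σ(broken) − Σ(formed) = 6966 − 7516 = −550 kJ

ΔH ≈ −550 kJ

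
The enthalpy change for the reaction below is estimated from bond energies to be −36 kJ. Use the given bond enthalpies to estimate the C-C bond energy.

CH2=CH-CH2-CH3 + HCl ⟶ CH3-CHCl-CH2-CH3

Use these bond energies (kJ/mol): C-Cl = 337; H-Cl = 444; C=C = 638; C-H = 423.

Let D be the C-C bond energy.
Σ(broken) = 2×D + 8×423 + 1×638 + 1×444 = 4466 + 2D
Σ(formed) = 3×D + 1×337 + 9×423 = 4144 + 3D
ΔH = Σ(broken) − Σ(formed) = (4466 + 2D) − (4144 + 3D) = +322 − D
Setting this equal to −36 kJ gives D = 358 kJ/mol.

D(C-C) ≈ 358 kJ/mol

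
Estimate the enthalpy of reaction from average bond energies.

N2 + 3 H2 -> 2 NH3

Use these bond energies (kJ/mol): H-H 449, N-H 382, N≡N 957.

Bonds broken (reactants):
  H-H: 3 × 449 = 1347
  N≡N: 1 × 957 = 957
  Σ(broken) = 2304 kJ
Bonds formed (products):
  N-H: 6 × 382 = 2292
  Σ(formed) = 2292 kJ
ΔH = Σ(broken) − Σ(formed) = 2304 − 2292 = +12 kJ

ΔH ≈ +12 kJ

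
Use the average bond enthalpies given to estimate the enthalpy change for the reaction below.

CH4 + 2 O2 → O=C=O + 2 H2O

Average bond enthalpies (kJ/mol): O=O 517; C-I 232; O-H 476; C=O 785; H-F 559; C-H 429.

ΔH ≈ −724 kJ

Bonds broken (reactants):
  C-H: 4 × 429 = 1716
  O=O: 2 × 517 = 1034
  Σ(broken) = 2750 kJ
Bonds formed (products):
  C=O: 2 × 785 = 1570
  O-H: 4 × 476 = 1904
  Σ(formed) = 3474 kJ
ΔH = Σ(broken) − Σ(formed) = 2750 − 3474 = −724 kJ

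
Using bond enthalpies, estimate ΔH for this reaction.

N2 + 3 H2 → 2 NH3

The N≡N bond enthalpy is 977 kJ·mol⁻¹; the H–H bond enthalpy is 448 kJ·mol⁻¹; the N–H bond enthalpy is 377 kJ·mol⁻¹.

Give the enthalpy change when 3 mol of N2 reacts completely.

Bonds broken (reactants):
  H–H: 3 × 448 = 1344
  N≡N: 1 × 977 = 977
  Σ(broken) = 2321 kJ
Bonds formed (products):
  N–H: 6 × 377 = 2262
  Σ(formed) = 2262 kJ
ΔH = Σ(broken) − Σ(formed) = 2321 − 2262 = +59 kJ
For 3× the reaction as written: 3 × (+59) = +177 kJ

ΔH = +177 kJ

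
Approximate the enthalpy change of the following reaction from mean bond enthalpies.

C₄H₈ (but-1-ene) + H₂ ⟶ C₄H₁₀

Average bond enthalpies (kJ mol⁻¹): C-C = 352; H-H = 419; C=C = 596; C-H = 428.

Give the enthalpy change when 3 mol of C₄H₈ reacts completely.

Bonds broken (reactants):
  C-C: 2 × 352 = 704
  C-H: 8 × 428 = 3424
  C=C: 1 × 596 = 596
  H-H: 1 × 419 = 419
  Σ(broken) = 5143 kJ
Bonds formed (products):
  C-C: 3 × 352 = 1056
  C-H: 10 × 428 = 4280
  Σ(formed) = 5336 kJ
ΔH = Σ(broken) − Σ(formed) = 5143 − 5336 = −193 kJ
For 3× the reaction as written: 3 × (−193) = −579 kJ

ΔH = −579 kJ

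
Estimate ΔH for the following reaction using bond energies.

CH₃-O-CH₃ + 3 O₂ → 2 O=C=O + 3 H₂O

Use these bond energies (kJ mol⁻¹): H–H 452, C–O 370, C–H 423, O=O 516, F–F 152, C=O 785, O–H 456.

ΔH ≈ −1050 kJ

Bonds broken (reactants):
  C–H: 6 × 423 = 2538
  C–O: 2 × 370 = 740
  O=O: 3 × 516 = 1548
  Σ(broken) = 4826 kJ
Bonds formed (products):
  C=O: 4 × 785 = 3140
  O–H: 6 × 456 = 2736
  Σ(formed) = 5876 kJ
ΔH = Σ(broken) − Σ(formed) = 4826 − 5876 = −1050 kJ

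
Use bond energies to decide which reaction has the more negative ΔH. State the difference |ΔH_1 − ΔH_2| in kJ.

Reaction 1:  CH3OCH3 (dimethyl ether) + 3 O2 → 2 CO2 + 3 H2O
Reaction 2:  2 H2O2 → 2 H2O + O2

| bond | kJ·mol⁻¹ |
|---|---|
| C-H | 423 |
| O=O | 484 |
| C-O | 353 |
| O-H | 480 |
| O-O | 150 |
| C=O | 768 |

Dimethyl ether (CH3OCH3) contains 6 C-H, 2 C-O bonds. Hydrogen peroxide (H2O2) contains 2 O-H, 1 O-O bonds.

Reaction 1:
  Bonds broken (reactants):
    C-H: 6 × 423 = 2538
    C-O: 2 × 353 = 706
    O=O: 3 × 484 = 1452
    Σ(broken) = 4696 kJ
  Bonds formed (products):
    C=O: 4 × 768 = 3072
    O-H: 6 × 480 = 2880
    Σ(formed) = 5952 kJ
  ΔH_1 = 4696 − 5952 = −1256 kJ
Reaction 2:
  Bonds broken (reactants):
    O-H: 4 × 480 = 1920
    O-O: 2 × 150 = 300
    Σ(broken) = 2220 kJ
  Bonds formed (products):
    O-H: 4 × 480 = 1920
    O=O: 1 × 484 = 484
    Σ(formed) = 2404 kJ
  ΔH_2 = 2220 − 2404 = −184 kJ
ΔH_1 − ΔH_2 = −1072 kJ, so reaction 1 has the more negative ΔH; |ΔH_1 − ΔH_2| = 1072 kJ.

Reaction 1, by 1072 kJ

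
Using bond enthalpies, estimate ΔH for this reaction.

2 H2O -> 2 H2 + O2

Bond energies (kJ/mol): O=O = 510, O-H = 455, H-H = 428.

ΔH ≈ +454 kJ

Bonds broken (reactants):
  O-H: 4 × 455 = 1820
  Σ(broken) = 1820 kJ
Bonds formed (products):
  H-H: 2 × 428 = 856
  O=O: 1 × 510 = 510
  Σ(formed) = 1366 kJ
ΔH = Σ(broken) − Σ(formed) = 1820 − 1366 = +454 kJ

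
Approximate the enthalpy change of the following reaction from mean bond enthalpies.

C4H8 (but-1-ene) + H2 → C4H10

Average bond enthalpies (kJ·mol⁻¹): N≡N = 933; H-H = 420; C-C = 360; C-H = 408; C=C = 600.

Bonds broken (reactants):
  C-C: 2 × 360 = 720
  C-H: 8 × 408 = 3264
  C=C: 1 × 600 = 600
  H-H: 1 × 420 = 420
  Σ(broken) = 5004 kJ
Bonds formed (products):
  C-C: 3 × 360 = 1080
  C-H: 10 × 408 = 4080
  Σ(formed) = 5160 kJ
ΔH = Σ(broken) − Σ(formed) = 5004 − 5160 = −156 kJ

ΔH ≈ −156 kJ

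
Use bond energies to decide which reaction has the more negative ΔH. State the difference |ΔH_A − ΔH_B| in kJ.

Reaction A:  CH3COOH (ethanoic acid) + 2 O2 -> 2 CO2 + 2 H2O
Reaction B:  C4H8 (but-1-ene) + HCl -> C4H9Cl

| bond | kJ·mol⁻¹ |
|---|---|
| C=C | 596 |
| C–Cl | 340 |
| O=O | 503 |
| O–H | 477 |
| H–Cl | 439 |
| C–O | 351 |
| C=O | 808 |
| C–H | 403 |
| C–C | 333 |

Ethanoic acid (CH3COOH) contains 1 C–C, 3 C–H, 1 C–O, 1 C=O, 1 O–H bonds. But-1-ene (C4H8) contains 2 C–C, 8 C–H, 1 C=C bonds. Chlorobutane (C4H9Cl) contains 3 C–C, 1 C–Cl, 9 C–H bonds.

Reaction A, by 915 kJ

Reaction A:
  Bonds broken (reactants):
    C–C: 1 × 333 = 333
    C–H: 3 × 403 = 1209
    C–O: 1 × 351 = 351
    C=O: 1 × 808 = 808
    O–H: 1 × 477 = 477
    O=O: 2 × 503 = 1006
    Σ(broken) = 4184 kJ
  Bonds formed (products):
    C=O: 4 × 808 = 3232
    O–H: 4 × 477 = 1908
    Σ(formed) = 5140 kJ
  ΔH_A = 4184 − 5140 = −956 kJ
Reaction B:
  Bonds broken (reactants):
    C–C: 2 × 333 = 666
    C–H: 8 × 403 = 3224
    C=C: 1 × 596 = 596
    H–Cl: 1 × 439 = 439
    Σ(broken) = 4925 kJ
  Bonds formed (products):
    C–C: 3 × 333 = 999
    C–Cl: 1 × 340 = 340
    C–H: 9 × 403 = 3627
    Σ(formed) = 4966 kJ
  ΔH_B = 4925 − 4966 = −41 kJ
ΔH_A − ΔH_B = −915 kJ, so reaction A has the more negative ΔH; |ΔH_A − ΔH_B| = 915 kJ.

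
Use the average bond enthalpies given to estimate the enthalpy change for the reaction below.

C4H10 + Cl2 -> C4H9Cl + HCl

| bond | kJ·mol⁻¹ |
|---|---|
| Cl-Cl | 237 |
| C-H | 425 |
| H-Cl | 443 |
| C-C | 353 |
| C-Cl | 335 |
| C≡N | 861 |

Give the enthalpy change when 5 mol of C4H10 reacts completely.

Bonds broken (reactants):
  C-C: 3 × 353 = 1059
  C-H: 10 × 425 = 4250
  Cl-Cl: 1 × 237 = 237
  Σ(broken) = 5546 kJ
Bonds formed (products):
  C-C: 3 × 353 = 1059
  C-Cl: 1 × 335 = 335
  C-H: 9 × 425 = 3825
  H-Cl: 1 × 443 = 443
  Σ(formed) = 5662 kJ
ΔH = Σ(broken) − Σ(formed) = 5546 − 5662 = −116 kJ
For 5× the reaction as written: 5 × (−116) = −580 kJ

ΔH = −580 kJ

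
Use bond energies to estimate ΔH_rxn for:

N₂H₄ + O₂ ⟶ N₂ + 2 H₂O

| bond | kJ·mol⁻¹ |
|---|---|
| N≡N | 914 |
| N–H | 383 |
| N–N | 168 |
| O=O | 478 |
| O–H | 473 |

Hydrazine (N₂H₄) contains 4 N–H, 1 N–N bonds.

Bonds broken (reactants):
  N–H: 4 × 383 = 1532
  N–N: 1 × 168 = 168
  O=O: 1 × 478 = 478
  Σ(broken) = 2178 kJ
Bonds formed (products):
  N≡N: 1 × 914 = 914
  O–H: 4 × 473 = 1892
  Σ(formed) = 2806 kJ
ΔH = Σ(broken) − Σ(formed) = 2178 − 2806 = −628 kJ

ΔH ≈ −628 kJ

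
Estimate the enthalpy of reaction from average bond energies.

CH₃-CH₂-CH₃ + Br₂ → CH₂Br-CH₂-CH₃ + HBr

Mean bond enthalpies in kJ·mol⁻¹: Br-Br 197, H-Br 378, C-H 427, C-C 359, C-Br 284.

ΔH ≈ −38 kJ

Bonds broken (reactants):
  Br-Br: 1 × 197 = 197
  C-C: 2 × 359 = 718
  C-H: 8 × 427 = 3416
  Σ(broken) = 4331 kJ
Bonds formed (products):
  C-Br: 1 × 284 = 284
  C-C: 2 × 359 = 718
  C-H: 7 × 427 = 2989
  H-Br: 1 × 378 = 378
  Σ(formed) = 4369 kJ
ΔH = Σ(broken) − Σ(formed) = 4331 − 4369 = −38 kJ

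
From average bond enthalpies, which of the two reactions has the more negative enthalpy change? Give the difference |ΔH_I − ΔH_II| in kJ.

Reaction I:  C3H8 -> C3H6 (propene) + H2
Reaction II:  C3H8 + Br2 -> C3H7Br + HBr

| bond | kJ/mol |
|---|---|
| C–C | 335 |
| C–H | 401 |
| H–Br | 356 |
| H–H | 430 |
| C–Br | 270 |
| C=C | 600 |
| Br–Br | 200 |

Reaction II, by 132 kJ

Reaction I:
  Bonds broken (reactants):
    C–C: 2 × 335 = 670
    C–H: 8 × 401 = 3208
    Σ(broken) = 3878 kJ
  Bonds formed (products):
    C–C: 1 × 335 = 335
    C–H: 6 × 401 = 2406
    C=C: 1 × 600 = 600
    H–H: 1 × 430 = 430
    Σ(formed) = 3771 kJ
  ΔH_I = 3878 − 3771 = +107 kJ
Reaction II:
  Bonds broken (reactants):
    Br–Br: 1 × 200 = 200
    C–C: 2 × 335 = 670
    C–H: 8 × 401 = 3208
    Σ(broken) = 4078 kJ
  Bonds formed (products):
    C–Br: 1 × 270 = 270
    C–C: 2 × 335 = 670
    C–H: 7 × 401 = 2807
    H–Br: 1 × 356 = 356
    Σ(formed) = 4103 kJ
  ΔH_II = 4078 − 4103 = −25 kJ
ΔH_I − ΔH_II = +132 kJ, so reaction II has the more negative ΔH; |ΔH_I − ΔH_II| = 132 kJ.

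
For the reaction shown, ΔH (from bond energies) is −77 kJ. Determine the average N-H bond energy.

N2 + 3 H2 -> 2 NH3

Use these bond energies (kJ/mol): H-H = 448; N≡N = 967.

Let D be the N-H bond energy.
Σ(broken) = 3×448 + 1×967 = 2311
Σ(formed) = 6×D = 6D
ΔH = Σ(broken) − Σ(formed) = (2311) − (6D) = +2311 − 6D
Setting this equal to −77 kJ gives 6D = 2388, so D = 398 kJ/mol.

D(N-H) ≈ 398 kJ/mol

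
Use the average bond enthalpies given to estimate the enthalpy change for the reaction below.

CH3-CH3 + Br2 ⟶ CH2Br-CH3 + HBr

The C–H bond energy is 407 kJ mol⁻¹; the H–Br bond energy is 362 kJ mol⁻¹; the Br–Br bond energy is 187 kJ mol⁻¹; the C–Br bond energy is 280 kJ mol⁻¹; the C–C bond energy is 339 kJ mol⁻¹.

ΔH ≈ −48 kJ

Bonds broken (reactants):
  Br–Br: 1 × 187 = 187
  C–C: 1 × 339 = 339
  C–H: 6 × 407 = 2442
  Σ(broken) = 2968 kJ
Bonds formed (products):
  C–Br: 1 × 280 = 280
  C–C: 1 × 339 = 339
  C–H: 5 × 407 = 2035
  H–Br: 1 × 362 = 362
  Σ(formed) = 3016 kJ
ΔH = Σ(broken) − Σ(formed) = 2968 − 3016 = −48 kJ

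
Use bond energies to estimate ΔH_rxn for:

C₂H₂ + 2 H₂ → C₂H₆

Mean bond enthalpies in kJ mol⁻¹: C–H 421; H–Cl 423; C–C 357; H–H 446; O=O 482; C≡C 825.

Bonds broken (reactants):
  C≡C: 1 × 825 = 825
  C–H: 2 × 421 = 842
  H–H: 2 × 446 = 892
  Σ(broken) = 2559 kJ
Bonds formed (products):
  C–C: 1 × 357 = 357
  C–H: 6 × 421 = 2526
  Σ(formed) = 2883 kJ
ΔH = Σ(broken) − Σ(formed) = 2559 − 2883 = −324 kJ

ΔH ≈ −324 kJ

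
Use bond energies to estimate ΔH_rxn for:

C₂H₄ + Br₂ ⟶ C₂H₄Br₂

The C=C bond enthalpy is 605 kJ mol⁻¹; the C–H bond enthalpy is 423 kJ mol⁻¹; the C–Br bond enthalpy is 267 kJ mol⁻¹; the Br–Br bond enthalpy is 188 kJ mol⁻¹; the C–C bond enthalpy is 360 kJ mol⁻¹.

Bonds broken (reactants):
  Br–Br: 1 × 188 = 188
  C–H: 4 × 423 = 1692
  C=C: 1 × 605 = 605
  Σ(broken) = 2485 kJ
Bonds formed (products):
  C–Br: 2 × 267 = 534
  C–C: 1 × 360 = 360
  C–H: 4 × 423 = 1692
  Σ(formed) = 2586 kJ
ΔH = Σ(broken) − Σ(formed) = 2485 − 2586 = −101 kJ

ΔH ≈ −101 kJ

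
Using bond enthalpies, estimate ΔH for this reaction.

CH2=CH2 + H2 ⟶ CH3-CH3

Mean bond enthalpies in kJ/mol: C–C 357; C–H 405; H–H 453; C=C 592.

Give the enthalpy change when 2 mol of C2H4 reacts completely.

Bonds broken (reactants):
  C–H: 4 × 405 = 1620
  C=C: 1 × 592 = 592
  H–H: 1 × 453 = 453
  Σ(broken) = 2665 kJ
Bonds formed (products):
  C–C: 1 × 357 = 357
  C–H: 6 × 405 = 2430
  Σ(formed) = 2787 kJ
ΔH = Σ(broken) − Σ(formed) = 2665 − 2787 = −122 kJ
For 2× the reaction as written: 2 × (−122) = −244 kJ

ΔH = −244 kJ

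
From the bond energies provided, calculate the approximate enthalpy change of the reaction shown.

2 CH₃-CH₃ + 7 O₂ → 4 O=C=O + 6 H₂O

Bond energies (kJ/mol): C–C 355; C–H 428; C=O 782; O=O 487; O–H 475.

ΔH ≈ −2701 kJ

Bonds broken (reactants):
  C–C: 2 × 355 = 710
  C–H: 12 × 428 = 5136
  O=O: 7 × 487 = 3409
  Σ(broken) = 9255 kJ
Bonds formed (products):
  C=O: 8 × 782 = 6256
  O–H: 12 × 475 = 5700
  Σ(formed) = 11956 kJ
ΔH = Σ(broken) − Σ(formed) = 9255 − 11956 = −2701 kJ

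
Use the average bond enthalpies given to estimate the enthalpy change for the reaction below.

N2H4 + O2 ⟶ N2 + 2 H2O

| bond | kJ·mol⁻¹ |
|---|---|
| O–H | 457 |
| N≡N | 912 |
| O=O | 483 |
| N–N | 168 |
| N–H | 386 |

Bonds broken (reactants):
  N–H: 4 × 386 = 1544
  N–N: 1 × 168 = 168
  O=O: 1 × 483 = 483
  Σ(broken) = 2195 kJ
Bonds formed (products):
  N≡N: 1 × 912 = 912
  O–H: 4 × 457 = 1828
  Σ(formed) = 2740 kJ
ΔH = Σ(broken) − Σ(formed) = 2195 − 2740 = −545 kJ

ΔH ≈ −545 kJ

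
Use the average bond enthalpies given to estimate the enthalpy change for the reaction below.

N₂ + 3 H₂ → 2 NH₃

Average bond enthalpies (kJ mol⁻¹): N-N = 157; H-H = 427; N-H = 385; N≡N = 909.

Bonds broken (reactants):
  H-H: 3 × 427 = 1281
  N≡N: 1 × 909 = 909
  Σ(broken) = 2190 kJ
Bonds formed (products):
  N-H: 6 × 385 = 2310
  Σ(formed) = 2310 kJ
ΔH = Σ(broken) − Σ(formed) = 2190 − 2310 = −120 kJ

ΔH ≈ −120 kJ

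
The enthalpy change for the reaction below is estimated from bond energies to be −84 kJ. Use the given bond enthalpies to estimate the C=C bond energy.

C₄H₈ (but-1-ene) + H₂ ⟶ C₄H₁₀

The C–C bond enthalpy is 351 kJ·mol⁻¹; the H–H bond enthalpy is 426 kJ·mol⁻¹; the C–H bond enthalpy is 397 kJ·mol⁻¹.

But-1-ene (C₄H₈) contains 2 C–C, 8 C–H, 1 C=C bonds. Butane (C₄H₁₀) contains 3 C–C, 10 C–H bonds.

Let D be the C=C bond energy.
Σ(broken) = 2×351 + 8×397 + 1×D + 1×426 = 4304 + D
Σ(formed) = 3×351 + 10×397 = 5023
ΔH = Σ(broken) − Σ(formed) = (4304 + D) − (5023) = −719 + D
Setting this equal to −84 kJ gives D = 635 kJ/mol.

D(C=C) ≈ 635 kJ/mol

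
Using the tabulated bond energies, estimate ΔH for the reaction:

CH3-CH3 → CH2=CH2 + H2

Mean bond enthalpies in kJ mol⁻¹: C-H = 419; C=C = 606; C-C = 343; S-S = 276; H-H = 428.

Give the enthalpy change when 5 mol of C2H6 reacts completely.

Bonds broken (reactants):
  C-C: 1 × 343 = 343
  C-H: 6 × 419 = 2514
  Σ(broken) = 2857 kJ
Bonds formed (products):
  C-H: 4 × 419 = 1676
  C=C: 1 × 606 = 606
  H-H: 1 × 428 = 428
  Σ(formed) = 2710 kJ
ΔH = Σ(broken) − Σ(formed) = 2857 − 2710 = +147 kJ
For 5× the reaction as written: 5 × (+147) = +735 kJ

ΔH = +735 kJ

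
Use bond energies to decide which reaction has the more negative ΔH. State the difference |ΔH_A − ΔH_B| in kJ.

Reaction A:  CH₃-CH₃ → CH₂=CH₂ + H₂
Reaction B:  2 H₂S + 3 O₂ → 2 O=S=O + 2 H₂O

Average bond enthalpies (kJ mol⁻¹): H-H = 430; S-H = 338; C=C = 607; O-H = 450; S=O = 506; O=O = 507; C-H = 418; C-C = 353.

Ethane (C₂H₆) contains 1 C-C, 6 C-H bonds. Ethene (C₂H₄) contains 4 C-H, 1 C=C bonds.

Reaction A:
  Bonds broken (reactants):
    C-C: 1 × 353 = 353
    C-H: 6 × 418 = 2508
    Σ(broken) = 2861 kJ
  Bonds formed (products):
    C-H: 4 × 418 = 1672
    C=C: 1 × 607 = 607
    H-H: 1 × 430 = 430
    Σ(formed) = 2709 kJ
  ΔH_A = 2861 − 2709 = +152 kJ
Reaction B:
  Bonds broken (reactants):
    O=O: 3 × 507 = 1521
    S-H: 4 × 338 = 1352
    Σ(broken) = 2873 kJ
  Bonds formed (products):
    O-H: 4 × 450 = 1800
    S=O: 4 × 506 = 2024
    Σ(formed) = 3824 kJ
  ΔH_B = 2873 − 3824 = −951 kJ
ΔH_A − ΔH_B = +1103 kJ, so reaction B has the more negative ΔH; |ΔH_A − ΔH_B| = 1103 kJ.

Reaction B, by 1103 kJ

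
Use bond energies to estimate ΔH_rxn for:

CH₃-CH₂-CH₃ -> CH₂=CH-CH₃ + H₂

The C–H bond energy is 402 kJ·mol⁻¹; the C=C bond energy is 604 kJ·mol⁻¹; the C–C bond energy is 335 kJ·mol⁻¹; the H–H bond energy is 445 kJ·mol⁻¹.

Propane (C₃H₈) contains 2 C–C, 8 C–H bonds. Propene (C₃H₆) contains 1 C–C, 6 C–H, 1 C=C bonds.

ΔH ≈ +90 kJ

Bonds broken (reactants):
  C–C: 2 × 335 = 670
  C–H: 8 × 402 = 3216
  Σ(broken) = 3886 kJ
Bonds formed (products):
  C–C: 1 × 335 = 335
  C–H: 6 × 402 = 2412
  C=C: 1 × 604 = 604
  H–H: 1 × 445 = 445
  Σ(formed) = 3796 kJ
ΔH = Σ(broken) − Σ(formed) = 3886 − 3796 = +90 kJ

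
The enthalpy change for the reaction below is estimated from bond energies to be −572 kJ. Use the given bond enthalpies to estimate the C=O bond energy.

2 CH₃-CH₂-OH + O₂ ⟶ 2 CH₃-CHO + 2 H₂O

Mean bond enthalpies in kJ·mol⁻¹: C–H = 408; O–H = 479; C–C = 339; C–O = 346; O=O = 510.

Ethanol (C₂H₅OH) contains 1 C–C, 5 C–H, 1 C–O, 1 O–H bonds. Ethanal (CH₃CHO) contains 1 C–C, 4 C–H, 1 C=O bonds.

Let D be the C=O bond energy.
Σ(broken) = 2×339 + 10×408 + 2×346 + 2×479 + 1×510 = 6918
Σ(formed) = 2×339 + 8×408 + 2×D + 4×479 = 5858 + 2D
ΔH = Σ(broken) − Σ(formed) = (6918) − (5858 + 2D) = +1060 − 2D
Setting this equal to −572 kJ gives 2D = 1632, so D = 816 kJ/mol.

D(C=O) ≈ 816 kJ/mol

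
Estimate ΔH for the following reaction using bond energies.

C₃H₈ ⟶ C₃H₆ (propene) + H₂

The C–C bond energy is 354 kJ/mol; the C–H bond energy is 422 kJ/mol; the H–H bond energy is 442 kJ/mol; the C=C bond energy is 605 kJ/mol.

ΔH ≈ +151 kJ

Bonds broken (reactants):
  C–C: 2 × 354 = 708
  C–H: 8 × 422 = 3376
  Σ(broken) = 4084 kJ
Bonds formed (products):
  C–C: 1 × 354 = 354
  C–H: 6 × 422 = 2532
  C=C: 1 × 605 = 605
  H–H: 1 × 442 = 442
  Σ(formed) = 3933 kJ
ΔH = Σ(broken) − Σ(formed) = 4084 − 3933 = +151 kJ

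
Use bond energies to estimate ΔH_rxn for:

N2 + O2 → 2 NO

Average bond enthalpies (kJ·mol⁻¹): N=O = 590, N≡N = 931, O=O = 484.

Bonds broken (reactants):
  N≡N: 1 × 931 = 931
  O=O: 1 × 484 = 484
  Σ(broken) = 1415 kJ
Bonds formed (products):
  N=O: 2 × 590 = 1180
  Σ(formed) = 1180 kJ
ΔH = Σ(broken) − Σ(formed) = 1415 − 1180 = +235 kJ

ΔH ≈ +235 kJ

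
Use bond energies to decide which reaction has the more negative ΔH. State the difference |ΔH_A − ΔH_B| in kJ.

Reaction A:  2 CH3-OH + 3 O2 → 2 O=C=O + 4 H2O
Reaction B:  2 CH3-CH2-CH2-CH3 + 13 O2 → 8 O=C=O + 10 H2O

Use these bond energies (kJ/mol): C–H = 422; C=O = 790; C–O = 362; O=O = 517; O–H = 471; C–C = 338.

Reaction B, by 3692 kJ

Reaction A:
  Bonds broken (reactants):
    C–H: 6 × 422 = 2532
    C–O: 2 × 362 = 724
    O–H: 2 × 471 = 942
    O=O: 3 × 517 = 1551
    Σ(broken) = 5749 kJ
  Bonds formed (products):
    C=O: 4 × 790 = 3160
    O–H: 8 × 471 = 3768
    Σ(formed) = 6928 kJ
  ΔH_A = 5749 − 6928 = −1179 kJ
Reaction B:
  Bonds broken (reactants):
    C–C: 6 × 338 = 2028
    C–H: 20 × 422 = 8440
    O=O: 13 × 517 = 6721
    Σ(broken) = 17189 kJ
  Bonds formed (products):
    C=O: 16 × 790 = 12640
    O–H: 20 × 471 = 9420
    Σ(formed) = 22060 kJ
  ΔH_B = 17189 − 22060 = −4871 kJ
ΔH_A − ΔH_B = +3692 kJ, so reaction B has the more negative ΔH; |ΔH_A − ΔH_B| = 3692 kJ.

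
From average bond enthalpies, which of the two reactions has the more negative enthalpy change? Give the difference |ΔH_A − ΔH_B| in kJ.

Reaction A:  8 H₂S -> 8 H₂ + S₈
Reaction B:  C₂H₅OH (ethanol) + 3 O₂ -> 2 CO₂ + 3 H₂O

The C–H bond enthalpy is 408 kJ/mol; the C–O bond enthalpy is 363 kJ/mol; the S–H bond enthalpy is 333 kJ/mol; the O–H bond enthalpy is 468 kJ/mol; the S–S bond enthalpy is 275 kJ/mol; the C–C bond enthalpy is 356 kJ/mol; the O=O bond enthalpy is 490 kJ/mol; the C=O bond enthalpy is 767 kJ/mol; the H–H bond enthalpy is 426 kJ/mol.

Reaction A:
  Bonds broken (reactants):
    S–H: 16 × 333 = 5328
    Σ(broken) = 5328 kJ
  Bonds formed (products):
    H–H: 8 × 426 = 3408
    S–S: 8 × 275 = 2200
    Σ(formed) = 5608 kJ
  ΔH_A = 5328 − 5608 = −280 kJ
Reaction B:
  Bonds broken (reactants):
    C–C: 1 × 356 = 356
    C–H: 5 × 408 = 2040
    C–O: 1 × 363 = 363
    O–H: 1 × 468 = 468
    O=O: 3 × 490 = 1470
    Σ(broken) = 4697 kJ
  Bonds formed (products):
    C=O: 4 × 767 = 3068
    O–H: 6 × 468 = 2808
    Σ(formed) = 5876 kJ
  ΔH_B = 4697 − 5876 = −1179 kJ
ΔH_A − ΔH_B = +899 kJ, so reaction B has the more negative ΔH; |ΔH_A − ΔH_B| = 899 kJ.

Reaction B, by 899 kJ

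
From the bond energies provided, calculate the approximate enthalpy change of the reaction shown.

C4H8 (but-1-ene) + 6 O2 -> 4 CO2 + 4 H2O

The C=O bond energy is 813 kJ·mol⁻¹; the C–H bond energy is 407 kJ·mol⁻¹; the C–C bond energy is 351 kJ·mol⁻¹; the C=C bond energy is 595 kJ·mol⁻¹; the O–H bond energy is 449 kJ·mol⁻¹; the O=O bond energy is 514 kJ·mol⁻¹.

Bonds broken (reactants):
  C–C: 2 × 351 = 702
  C–H: 8 × 407 = 3256
  C=C: 1 × 595 = 595
  O=O: 6 × 514 = 3084
  Σ(broken) = 7637 kJ
Bonds formed (products):
  C=O: 8 × 813 = 6504
  O–H: 8 × 449 = 3592
  Σ(formed) = 10096 kJ
ΔH = Σ(broken) − Σ(formed) = 7637 − 10096 = −2459 kJ

ΔH ≈ −2459 kJ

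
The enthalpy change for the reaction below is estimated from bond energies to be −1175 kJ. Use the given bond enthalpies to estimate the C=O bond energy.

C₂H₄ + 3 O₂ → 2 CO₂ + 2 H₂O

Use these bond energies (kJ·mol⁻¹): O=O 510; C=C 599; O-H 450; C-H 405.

Let D be the C=O bond energy.
Σ(broken) = 4×405 + 1×599 + 3×510 = 3749
Σ(formed) = 4×D + 4×450 = 1800 + 4D
ΔH = Σ(broken) − Σ(formed) = (3749) − (1800 + 4D) = +1949 − 4D
Setting this equal to −1175 kJ gives 4D = 3124, so D = 781 kJ/mol.

D(C=O) ≈ 781 kJ/mol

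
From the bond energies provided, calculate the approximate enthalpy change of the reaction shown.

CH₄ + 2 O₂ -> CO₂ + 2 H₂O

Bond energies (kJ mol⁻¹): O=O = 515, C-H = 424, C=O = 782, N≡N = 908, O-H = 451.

ΔH ≈ −642 kJ

Bonds broken (reactants):
  C-H: 4 × 424 = 1696
  O=O: 2 × 515 = 1030
  Σ(broken) = 2726 kJ
Bonds formed (products):
  C=O: 2 × 782 = 1564
  O-H: 4 × 451 = 1804
  Σ(formed) = 3368 kJ
ΔH = Σ(broken) − Σ(formed) = 2726 − 3368 = −642 kJ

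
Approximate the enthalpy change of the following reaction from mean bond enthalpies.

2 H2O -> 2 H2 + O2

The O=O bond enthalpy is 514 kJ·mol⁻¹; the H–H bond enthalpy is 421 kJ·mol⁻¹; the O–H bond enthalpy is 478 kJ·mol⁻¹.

Bonds broken (reactants):
  O–H: 4 × 478 = 1912
  Σ(broken) = 1912 kJ
Bonds formed (products):
  H–H: 2 × 421 = 842
  O=O: 1 × 514 = 514
  Σ(formed) = 1356 kJ
ΔH = Σ(broken) − Σ(formed) = 1912 − 1356 = +556 kJ

ΔH ≈ +556 kJ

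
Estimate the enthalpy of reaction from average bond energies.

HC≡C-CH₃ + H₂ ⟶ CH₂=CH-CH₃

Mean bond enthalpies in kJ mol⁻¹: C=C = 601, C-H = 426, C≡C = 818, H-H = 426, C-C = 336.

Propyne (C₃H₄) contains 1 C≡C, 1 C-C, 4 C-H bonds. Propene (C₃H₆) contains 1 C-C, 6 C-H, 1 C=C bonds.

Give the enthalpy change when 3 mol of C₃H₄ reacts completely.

Bonds broken (reactants):
  C≡C: 1 × 818 = 818
  C-C: 1 × 336 = 336
  C-H: 4 × 426 = 1704
  H-H: 1 × 426 = 426
  Σ(broken) = 3284 kJ
Bonds formed (products):
  C-C: 1 × 336 = 336
  C-H: 6 × 426 = 2556
  C=C: 1 × 601 = 601
  Σ(formed) = 3493 kJ
ΔH = Σ(broken) − Σ(formed) = 3284 − 3493 = −209 kJ
For 3× the reaction as written: 3 × (−209) = −627 kJ

ΔH = −627 kJ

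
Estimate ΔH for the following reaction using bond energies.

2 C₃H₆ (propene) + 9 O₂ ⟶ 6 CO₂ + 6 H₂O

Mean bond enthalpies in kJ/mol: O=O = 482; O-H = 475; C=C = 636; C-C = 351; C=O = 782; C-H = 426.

ΔH ≈ −3660 kJ

Bonds broken (reactants):
  C-C: 2 × 351 = 702
  C-H: 12 × 426 = 5112
  C=C: 2 × 636 = 1272
  O=O: 9 × 482 = 4338
  Σ(broken) = 11424 kJ
Bonds formed (products):
  C=O: 12 × 782 = 9384
  O-H: 12 × 475 = 5700
  Σ(formed) = 15084 kJ
ΔH = Σ(broken) − Σ(formed) = 11424 − 15084 = −3660 kJ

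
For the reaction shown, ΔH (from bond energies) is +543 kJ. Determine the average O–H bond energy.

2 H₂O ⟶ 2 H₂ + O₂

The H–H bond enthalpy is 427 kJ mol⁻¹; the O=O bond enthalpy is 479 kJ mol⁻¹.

Let D be the O–H bond energy.
Σ(broken) = 4×D = 4D
Σ(formed) = 2×427 + 1×479 = 1333
ΔH = Σ(broken) − Σ(formed) = (4D) − (1333) = −1333 + 4D
Setting this equal to +543 kJ gives 4D = 1876, so D = 469 kJ/mol.

D(O–H) ≈ 469 kJ/mol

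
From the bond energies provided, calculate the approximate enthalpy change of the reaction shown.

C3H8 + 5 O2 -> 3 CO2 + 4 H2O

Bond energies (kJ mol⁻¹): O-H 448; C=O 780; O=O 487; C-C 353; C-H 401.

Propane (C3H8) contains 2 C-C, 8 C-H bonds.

ΔH ≈ −1915 kJ

Bonds broken (reactants):
  C-C: 2 × 353 = 706
  C-H: 8 × 401 = 3208
  O=O: 5 × 487 = 2435
  Σ(broken) = 6349 kJ
Bonds formed (products):
  C=O: 6 × 780 = 4680
  O-H: 8 × 448 = 3584
  Σ(formed) = 8264 kJ
ΔH = Σ(broken) − Σ(formed) = 6349 − 8264 = −1915 kJ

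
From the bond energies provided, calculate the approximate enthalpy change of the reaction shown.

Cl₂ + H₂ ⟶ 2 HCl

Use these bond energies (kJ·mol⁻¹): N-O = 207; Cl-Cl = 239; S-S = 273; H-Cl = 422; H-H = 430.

ΔH ≈ −175 kJ

Bonds broken (reactants):
  Cl-Cl: 1 × 239 = 239
  H-H: 1 × 430 = 430
  Σ(broken) = 669 kJ
Bonds formed (products):
  H-Cl: 2 × 422 = 844
  Σ(formed) = 844 kJ
ΔH = Σ(broken) − Σ(formed) = 669 − 844 = −175 kJ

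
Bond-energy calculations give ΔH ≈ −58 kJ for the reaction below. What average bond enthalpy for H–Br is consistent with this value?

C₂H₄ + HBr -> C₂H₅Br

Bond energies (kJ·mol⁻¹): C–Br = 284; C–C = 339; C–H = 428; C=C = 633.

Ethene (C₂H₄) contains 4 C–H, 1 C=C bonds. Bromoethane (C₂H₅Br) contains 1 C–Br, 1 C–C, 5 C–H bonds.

Let D be the H–Br bond energy.
Σ(broken) = 4×428 + 1×633 + 1×D = 2345 + D
Σ(formed) = 1×284 + 1×339 + 5×428 = 2763
ΔH = Σ(broken) − Σ(formed) = (2345 + D) − (2763) = −418 + D
Setting this equal to −58 kJ gives D = 360 kJ/mol.

D(H–Br) ≈ 360 kJ/mol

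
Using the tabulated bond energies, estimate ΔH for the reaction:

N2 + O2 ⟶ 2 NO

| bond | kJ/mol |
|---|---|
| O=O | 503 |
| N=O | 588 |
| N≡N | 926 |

Bonds broken (reactants):
  N≡N: 1 × 926 = 926
  O=O: 1 × 503 = 503
  Σ(broken) = 1429 kJ
Bonds formed (products):
  N=O: 2 × 588 = 1176
  Σ(formed) = 1176 kJ
ΔH = Σ(broken) − Σ(formed) = 1429 − 1176 = +253 kJ

ΔH ≈ +253 kJ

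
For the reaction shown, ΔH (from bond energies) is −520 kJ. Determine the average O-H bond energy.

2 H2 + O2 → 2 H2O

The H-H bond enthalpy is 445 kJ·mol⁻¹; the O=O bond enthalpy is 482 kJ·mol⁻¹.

D(O-H) ≈ 473 kJ/mol

Let D be the O-H bond energy.
Σ(broken) = 2×445 + 1×482 = 1372
Σ(formed) = 4×D = 4D
ΔH = Σ(broken) − Σ(formed) = (1372) − (4D) = +1372 − 4D
Setting this equal to −520 kJ gives 4D = 1892, so D = 473 kJ/mol.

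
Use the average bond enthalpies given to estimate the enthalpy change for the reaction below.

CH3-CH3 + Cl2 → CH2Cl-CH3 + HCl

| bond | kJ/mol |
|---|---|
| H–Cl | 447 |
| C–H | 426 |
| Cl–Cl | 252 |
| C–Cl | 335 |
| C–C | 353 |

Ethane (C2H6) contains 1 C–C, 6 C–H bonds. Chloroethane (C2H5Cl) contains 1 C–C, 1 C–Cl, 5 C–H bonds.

Bonds broken (reactants):
  C–C: 1 × 353 = 353
  C–H: 6 × 426 = 2556
  Cl–Cl: 1 × 252 = 252
  Σ(broken) = 3161 kJ
Bonds formed (products):
  C–C: 1 × 353 = 353
  C–Cl: 1 × 335 = 335
  C–H: 5 × 426 = 2130
  H–Cl: 1 × 447 = 447
  Σ(formed) = 3265 kJ
ΔH = Σ(broken) − Σ(formed) = 3161 − 3265 = −104 kJ

ΔH ≈ −104 kJ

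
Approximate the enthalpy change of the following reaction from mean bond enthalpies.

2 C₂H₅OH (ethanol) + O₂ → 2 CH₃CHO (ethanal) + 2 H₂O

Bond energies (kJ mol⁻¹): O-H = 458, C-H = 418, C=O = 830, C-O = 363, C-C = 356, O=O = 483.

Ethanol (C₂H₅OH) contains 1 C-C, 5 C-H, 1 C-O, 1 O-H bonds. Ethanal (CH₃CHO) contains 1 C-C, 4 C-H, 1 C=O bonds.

ΔH ≈ −531 kJ

Bonds broken (reactants):
  C-C: 2 × 356 = 712
  C-H: 10 × 418 = 4180
  C-O: 2 × 363 = 726
  O-H: 2 × 458 = 916
  O=O: 1 × 483 = 483
  Σ(broken) = 7017 kJ
Bonds formed (products):
  C-C: 2 × 356 = 712
  C-H: 8 × 418 = 3344
  C=O: 2 × 830 = 1660
  O-H: 4 × 458 = 1832
  Σ(formed) = 7548 kJ
ΔH = Σ(broken) − Σ(formed) = 7017 − 7548 = −531 kJ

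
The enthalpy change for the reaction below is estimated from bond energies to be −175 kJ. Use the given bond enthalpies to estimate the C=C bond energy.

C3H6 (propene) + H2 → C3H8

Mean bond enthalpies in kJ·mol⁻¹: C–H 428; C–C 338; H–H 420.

Let D be the C=C bond energy.
Σ(broken) = 1×338 + 6×428 + 1×D + 1×420 = 3326 + D
Σ(formed) = 2×338 + 8×428 = 4100
ΔH = Σ(broken) − Σ(formed) = (3326 + D) − (4100) = −774 + D
Setting this equal to −175 kJ gives D = 599 kJ/mol.

D(C=C) ≈ 599 kJ/mol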